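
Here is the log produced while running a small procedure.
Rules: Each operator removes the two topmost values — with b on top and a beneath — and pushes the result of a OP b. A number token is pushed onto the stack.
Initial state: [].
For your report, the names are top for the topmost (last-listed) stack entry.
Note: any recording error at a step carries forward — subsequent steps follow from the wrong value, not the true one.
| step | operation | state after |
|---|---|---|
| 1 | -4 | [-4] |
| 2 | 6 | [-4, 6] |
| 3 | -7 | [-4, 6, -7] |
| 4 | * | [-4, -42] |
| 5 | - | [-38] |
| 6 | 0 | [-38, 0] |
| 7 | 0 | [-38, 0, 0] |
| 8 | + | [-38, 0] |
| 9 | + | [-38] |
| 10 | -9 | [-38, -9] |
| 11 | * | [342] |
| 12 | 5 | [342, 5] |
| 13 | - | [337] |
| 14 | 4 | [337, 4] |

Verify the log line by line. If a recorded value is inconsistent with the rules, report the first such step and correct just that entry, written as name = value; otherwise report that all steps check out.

Recomputing the run from the initial state:
step 1: [-4]
step 2: [-4, 6]
step 3: [-4, 6, -7]
step 4: [-4, -42]
step 5: [38]
step 6: [38, 0]
step 7: [38, 0, 0]
step 8: [38, 0]
step 9: [38]
step 10: [38, -9]
step 11: [-342]
step 12: [-342, 5]
step 13: [-347]
step 14: [-347, 4]
The first disagreement with the log is at step 5, where the value should be top = 38.

step 5, top = 38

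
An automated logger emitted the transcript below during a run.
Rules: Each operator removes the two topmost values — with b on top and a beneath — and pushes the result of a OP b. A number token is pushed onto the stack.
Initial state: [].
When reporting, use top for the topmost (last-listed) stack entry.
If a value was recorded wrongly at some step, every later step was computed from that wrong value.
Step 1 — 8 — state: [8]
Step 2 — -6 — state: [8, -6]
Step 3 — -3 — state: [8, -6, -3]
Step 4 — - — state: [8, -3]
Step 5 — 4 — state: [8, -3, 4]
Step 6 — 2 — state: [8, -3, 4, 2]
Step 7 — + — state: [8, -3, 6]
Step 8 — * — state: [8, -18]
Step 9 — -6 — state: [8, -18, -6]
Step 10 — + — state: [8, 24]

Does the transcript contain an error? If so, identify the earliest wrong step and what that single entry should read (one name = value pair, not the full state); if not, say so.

step 10, top = -24

1. push 8: top = 8 (checks out)
2. push -6: top = -6 (confirmed correct)
3. push -3: top = -3 (consistent with the transcript)
4. -6 - -3 = -3 (in agreement)
5. push 4: top = 4 (verified)
6. push 2: top = 2 (consistent with the transcript)
7. 4 + 2 = 6 (checks out)
8. -3 * 6 = -18 (confirmed correct)
9. push -6: top = -6 (in agreement)
10. -18 + -6 = -24 (the entry is off here)
So the first discrepancy is step 10, where the right value is top = -24.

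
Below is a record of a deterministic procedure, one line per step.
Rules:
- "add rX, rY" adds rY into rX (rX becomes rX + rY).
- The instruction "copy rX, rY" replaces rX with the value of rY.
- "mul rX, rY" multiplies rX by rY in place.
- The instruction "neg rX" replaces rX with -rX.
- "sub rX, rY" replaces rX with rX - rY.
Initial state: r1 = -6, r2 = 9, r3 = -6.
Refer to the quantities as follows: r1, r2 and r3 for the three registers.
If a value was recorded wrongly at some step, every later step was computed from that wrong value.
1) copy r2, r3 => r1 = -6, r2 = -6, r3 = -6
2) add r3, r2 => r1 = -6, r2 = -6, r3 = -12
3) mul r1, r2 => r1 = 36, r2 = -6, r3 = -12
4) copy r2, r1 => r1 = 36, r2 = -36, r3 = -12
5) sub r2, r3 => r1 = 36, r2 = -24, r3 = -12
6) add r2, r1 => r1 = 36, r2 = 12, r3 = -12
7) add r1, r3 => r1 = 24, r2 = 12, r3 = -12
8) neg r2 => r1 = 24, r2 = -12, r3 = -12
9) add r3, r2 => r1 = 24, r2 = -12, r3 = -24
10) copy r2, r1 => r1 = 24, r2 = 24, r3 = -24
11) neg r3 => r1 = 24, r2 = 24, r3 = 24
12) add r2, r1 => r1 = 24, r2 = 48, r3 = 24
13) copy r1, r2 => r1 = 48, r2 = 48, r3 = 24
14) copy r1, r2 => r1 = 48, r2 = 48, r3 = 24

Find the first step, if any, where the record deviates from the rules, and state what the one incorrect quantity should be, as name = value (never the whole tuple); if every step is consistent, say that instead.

step 4, r2 = 36

1. r2 = -6 (matches)
2. r3 = -6 + -6 = -12 (checks out)
3. r1 = -6 * -6 = 36 (confirmed correct)
4. r2 = 36 (first mismatch against the record)
Step 4 is the first one off; corrected, r2 = 36.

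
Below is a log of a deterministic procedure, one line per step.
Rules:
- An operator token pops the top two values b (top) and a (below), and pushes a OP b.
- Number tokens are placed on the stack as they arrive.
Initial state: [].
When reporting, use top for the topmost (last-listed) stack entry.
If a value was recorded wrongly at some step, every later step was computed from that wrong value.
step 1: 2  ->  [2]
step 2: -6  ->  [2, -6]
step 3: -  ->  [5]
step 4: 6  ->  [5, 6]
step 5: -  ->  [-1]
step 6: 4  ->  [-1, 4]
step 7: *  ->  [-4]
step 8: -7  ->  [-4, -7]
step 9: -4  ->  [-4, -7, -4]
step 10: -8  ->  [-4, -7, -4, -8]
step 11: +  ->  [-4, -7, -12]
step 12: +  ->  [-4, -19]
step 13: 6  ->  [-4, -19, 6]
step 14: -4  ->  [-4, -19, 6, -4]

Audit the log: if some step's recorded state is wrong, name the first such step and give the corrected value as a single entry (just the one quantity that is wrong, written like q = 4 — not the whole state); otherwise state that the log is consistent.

step 3, top = 8

Recomputing the run from the initial state:
step 1: [2]
step 2: [2, -6]
step 3: [8]
step 4: [8, 6]
step 5: [2]
step 6: [2, 4]
step 7: [8]
step 8: [8, -7]
step 9: [8, -7, -4]
step 10: [8, -7, -4, -8]
step 11: [8, -7, -12]
step 12: [8, -19]
step 13: [8, -19, 6]
step 14: [8, -19, 6, -4]
The first disagreement with the log is at step 3, where the value should be top = 8.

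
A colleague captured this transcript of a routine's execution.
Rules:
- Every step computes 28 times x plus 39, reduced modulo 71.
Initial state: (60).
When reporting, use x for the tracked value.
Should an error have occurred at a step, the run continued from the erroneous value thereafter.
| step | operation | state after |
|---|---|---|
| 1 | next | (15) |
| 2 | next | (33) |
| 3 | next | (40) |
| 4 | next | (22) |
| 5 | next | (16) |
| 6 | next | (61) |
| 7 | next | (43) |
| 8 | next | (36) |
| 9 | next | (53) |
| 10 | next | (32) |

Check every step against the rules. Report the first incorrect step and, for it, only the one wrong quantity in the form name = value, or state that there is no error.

Recomputing the run from the initial state:
step 1: x = 15
step 2: x = 33
step 3: x = 40
step 4: x = 23
step 5: x = 44
step 6: x = 64
step 7: x = 56
step 8: x = 45
step 9: x = 21
step 10: x = 59
The first disagreement with the transcript is at step 4, where the value should be x = 23.

step 4, x = 23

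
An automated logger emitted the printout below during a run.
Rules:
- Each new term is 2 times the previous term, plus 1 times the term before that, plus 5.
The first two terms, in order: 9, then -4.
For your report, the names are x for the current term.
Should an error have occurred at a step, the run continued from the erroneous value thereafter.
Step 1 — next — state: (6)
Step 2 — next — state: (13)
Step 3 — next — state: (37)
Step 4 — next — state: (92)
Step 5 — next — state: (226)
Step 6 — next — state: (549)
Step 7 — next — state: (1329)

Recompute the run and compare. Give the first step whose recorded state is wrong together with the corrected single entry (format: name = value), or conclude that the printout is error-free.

no error

Recomputing the run from the initial state:
step 1: x = 6
step 2: x = 13
step 3: x = 37
step 4: x = 92
step 5: x = 226
step 6: x = 549
step 7: x = 1329
This matches the printout at every step.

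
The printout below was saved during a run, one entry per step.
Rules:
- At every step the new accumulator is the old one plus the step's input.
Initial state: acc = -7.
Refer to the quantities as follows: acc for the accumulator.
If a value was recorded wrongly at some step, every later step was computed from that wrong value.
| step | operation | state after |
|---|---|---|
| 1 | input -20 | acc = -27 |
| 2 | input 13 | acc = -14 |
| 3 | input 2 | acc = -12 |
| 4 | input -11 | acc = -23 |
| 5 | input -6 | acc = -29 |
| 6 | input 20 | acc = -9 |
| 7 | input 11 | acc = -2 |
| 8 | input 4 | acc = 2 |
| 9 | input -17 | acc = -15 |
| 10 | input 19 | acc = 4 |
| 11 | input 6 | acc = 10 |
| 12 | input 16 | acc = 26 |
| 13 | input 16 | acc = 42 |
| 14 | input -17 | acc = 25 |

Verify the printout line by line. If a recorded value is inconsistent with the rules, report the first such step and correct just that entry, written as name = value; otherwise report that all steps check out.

1. acc = -7 + -20 = -27 (verified)
2. acc = -27 + 13 = -14 (exactly as logged)
3. acc = -14 + 2 = -12 (checks out)
4. acc = -12 + -11 = -23 (verified)
5. acc = -23 + -6 = -29 (same as recorded)
6. acc = -29 + 20 = -9 (verified)
7. acc = -9 + 11 = 2 (not what was recorded)
First incorrect step: 7; the correct value is acc = 2.

step 7, acc = 2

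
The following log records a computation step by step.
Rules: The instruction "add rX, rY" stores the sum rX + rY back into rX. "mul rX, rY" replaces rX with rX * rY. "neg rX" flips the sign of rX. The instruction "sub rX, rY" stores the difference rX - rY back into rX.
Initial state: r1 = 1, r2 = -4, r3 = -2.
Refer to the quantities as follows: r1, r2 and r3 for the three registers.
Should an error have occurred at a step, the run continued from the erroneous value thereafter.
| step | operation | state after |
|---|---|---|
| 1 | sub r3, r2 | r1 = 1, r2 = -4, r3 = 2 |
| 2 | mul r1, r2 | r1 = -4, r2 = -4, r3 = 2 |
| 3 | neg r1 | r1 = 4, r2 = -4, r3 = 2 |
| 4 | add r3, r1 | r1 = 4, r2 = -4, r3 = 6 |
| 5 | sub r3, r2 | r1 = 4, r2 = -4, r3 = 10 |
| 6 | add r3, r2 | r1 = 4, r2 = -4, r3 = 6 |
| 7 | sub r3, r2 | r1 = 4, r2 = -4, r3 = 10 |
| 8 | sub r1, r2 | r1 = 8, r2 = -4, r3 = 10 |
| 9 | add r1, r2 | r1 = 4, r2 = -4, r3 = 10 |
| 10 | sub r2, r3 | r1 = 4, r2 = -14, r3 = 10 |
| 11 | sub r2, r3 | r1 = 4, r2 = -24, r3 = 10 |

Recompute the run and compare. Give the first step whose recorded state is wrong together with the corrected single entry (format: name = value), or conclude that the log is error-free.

step 1: r3 = -2 - -4 = 2 -> checks out
step 2: r1 = 1 * -4 = -4 -> no discrepancy
step 3: r1 = -(-4) = 4 -> same as recorded
step 4: r3 = 2 + 4 = 6 -> agrees with the log
step 5: r3 = 6 - -4 = 10 -> consistent with the log
step 6: r3 = 10 + -4 = 6 -> same as recorded
step 7: r3 = 6 - -4 = 10 -> matches
step 8: r1 = 4 - -4 = 8 -> confirmed correct
step 9: r1 = 8 + -4 = 4 -> agrees with the log
step 10: r2 = -4 - 10 = -14 -> confirmed correct
step 11: r2 = -14 - 10 = -24 -> consistent with the log
Each recorded entry agrees with the recomputation.

no error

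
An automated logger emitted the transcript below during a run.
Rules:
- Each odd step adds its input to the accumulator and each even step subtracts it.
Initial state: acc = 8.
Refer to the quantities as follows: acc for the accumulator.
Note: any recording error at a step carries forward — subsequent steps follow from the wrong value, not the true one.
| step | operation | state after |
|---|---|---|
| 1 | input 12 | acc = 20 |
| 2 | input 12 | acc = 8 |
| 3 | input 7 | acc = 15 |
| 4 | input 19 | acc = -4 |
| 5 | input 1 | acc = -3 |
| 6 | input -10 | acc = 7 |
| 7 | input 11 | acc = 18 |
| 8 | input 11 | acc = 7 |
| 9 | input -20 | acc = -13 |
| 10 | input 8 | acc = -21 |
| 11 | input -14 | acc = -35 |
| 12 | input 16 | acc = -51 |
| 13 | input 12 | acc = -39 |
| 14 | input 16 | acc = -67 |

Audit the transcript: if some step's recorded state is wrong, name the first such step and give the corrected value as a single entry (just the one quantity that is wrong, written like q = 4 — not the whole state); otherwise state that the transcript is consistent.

Recomputing the run from the initial state:
step 1: acc = 20
step 2: acc = 8
step 3: acc = 15
step 4: acc = -4
step 5: acc = -3
step 6: acc = 7
step 7: acc = 18
step 8: acc = 7
step 9: acc = -13
step 10: acc = -21
step 11: acc = -35
step 12: acc = -51
step 13: acc = -39
step 14: acc = -55
The first disagreement with the transcript is at step 14, where the value should be acc = -55.

step 14, acc = -55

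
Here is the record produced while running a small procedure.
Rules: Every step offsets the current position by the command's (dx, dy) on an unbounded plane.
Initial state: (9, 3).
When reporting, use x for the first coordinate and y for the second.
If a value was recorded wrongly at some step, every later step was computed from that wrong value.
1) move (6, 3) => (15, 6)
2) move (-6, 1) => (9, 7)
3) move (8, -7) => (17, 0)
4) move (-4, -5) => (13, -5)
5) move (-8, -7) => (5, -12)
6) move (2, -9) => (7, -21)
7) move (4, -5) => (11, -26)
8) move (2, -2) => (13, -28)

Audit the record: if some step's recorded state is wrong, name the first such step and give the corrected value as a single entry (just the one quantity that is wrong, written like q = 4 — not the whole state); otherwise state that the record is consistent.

1. x = 9 + (6) = 15, y = 3 + (3) = 6 (exactly as logged)
2. x = 15 + (-6) = 9, y = 6 + (1) = 7 (agrees with the record)
3. x = 9 + (8) = 17, y = 7 + (-7) = 0 (confirmed correct)
4. x = 17 + (-4) = 13, y = 0 + (-5) = -5 (agrees with the record)
5. x = 13 + (-8) = 5, y = -5 + (-7) = -12 (same as recorded)
6. x = 5 + (2) = 7, y = -12 + (-9) = -21 (matches)
7. x = 7 + (4) = 11, y = -21 + (-5) = -26 (no discrepancy)
8. x = 11 + (2) = 13, y = -26 + (-2) = -28 (agrees with the record)
All steps check out; nothing to correct.

no error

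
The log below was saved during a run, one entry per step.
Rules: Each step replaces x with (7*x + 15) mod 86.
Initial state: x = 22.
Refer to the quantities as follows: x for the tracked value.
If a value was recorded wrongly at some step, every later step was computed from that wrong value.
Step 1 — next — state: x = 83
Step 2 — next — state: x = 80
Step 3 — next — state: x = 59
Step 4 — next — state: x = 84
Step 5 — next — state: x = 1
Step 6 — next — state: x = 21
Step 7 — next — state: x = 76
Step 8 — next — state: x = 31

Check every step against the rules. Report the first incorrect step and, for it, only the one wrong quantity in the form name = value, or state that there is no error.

Recomputing the run from the initial state:
step 1: x = 83
step 2: x = 80
step 3: x = 59
step 4: x = 84
step 5: x = 1
step 6: x = 22
step 7: x = 83
step 8: x = 80
The first disagreement with the log is at step 6, where the value should be x = 22.

step 6, x = 22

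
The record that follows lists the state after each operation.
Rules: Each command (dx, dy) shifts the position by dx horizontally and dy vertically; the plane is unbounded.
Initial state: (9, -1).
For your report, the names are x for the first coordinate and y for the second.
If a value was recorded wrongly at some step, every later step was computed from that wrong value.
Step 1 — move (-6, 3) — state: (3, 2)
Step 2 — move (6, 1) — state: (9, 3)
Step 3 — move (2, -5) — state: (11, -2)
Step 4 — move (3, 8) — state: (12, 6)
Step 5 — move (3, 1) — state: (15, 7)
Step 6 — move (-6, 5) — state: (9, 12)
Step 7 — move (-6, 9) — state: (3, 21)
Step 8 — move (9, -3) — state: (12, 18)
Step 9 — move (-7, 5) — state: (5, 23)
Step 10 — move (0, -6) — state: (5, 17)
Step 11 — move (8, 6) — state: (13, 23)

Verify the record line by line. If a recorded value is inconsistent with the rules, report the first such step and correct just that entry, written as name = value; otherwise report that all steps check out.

step 4, x = 14

Recomputing the run from the initial state:
step 1: x = 3, y = 2
step 2: x = 9, y = 3
step 3: x = 11, y = -2
step 4: x = 14, y = 6
step 5: x = 17, y = 7
step 6: x = 11, y = 12
step 7: x = 5, y = 21
step 8: x = 14, y = 18
step 9: x = 7, y = 23
step 10: x = 7, y = 17
step 11: x = 15, y = 23
The first disagreement with the record is at step 4, where the value should be x = 14.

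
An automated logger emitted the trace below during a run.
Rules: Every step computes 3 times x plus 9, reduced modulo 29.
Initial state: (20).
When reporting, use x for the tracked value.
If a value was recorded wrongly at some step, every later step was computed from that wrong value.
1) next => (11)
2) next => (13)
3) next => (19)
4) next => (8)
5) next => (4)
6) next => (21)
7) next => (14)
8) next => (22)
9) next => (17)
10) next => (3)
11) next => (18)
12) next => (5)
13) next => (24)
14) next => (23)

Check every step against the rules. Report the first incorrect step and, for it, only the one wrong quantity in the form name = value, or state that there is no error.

step 10, x = 2

Step 1: x = (3*20 + 9) mod 29 = 11 — in agreement.
Step 2: x = (3*11 + 9) mod 29 = 13 — agrees with the trace.
Step 3: x = (3*13 + 9) mod 29 = 19 — agrees with the trace.
Step 4: x = (3*19 + 9) mod 29 = 8 — agrees with the trace.
Step 5: x = (3*8 + 9) mod 29 = 4 — checks out.
Step 6: x = (3*4 + 9) mod 29 = 21 — same as recorded.
Step 7: x = (3*21 + 9) mod 29 = 14 — confirmed correct.
Step 8: x = (3*14 + 9) mod 29 = 22 — consistent with the trace.
Step 9: x = (3*22 + 9) mod 29 = 17 — checks out.
Step 10: x = (3*17 + 9) mod 29 = 2 — the trace disagrees here.
So the first discrepancy is step 10, where the right value is x = 2.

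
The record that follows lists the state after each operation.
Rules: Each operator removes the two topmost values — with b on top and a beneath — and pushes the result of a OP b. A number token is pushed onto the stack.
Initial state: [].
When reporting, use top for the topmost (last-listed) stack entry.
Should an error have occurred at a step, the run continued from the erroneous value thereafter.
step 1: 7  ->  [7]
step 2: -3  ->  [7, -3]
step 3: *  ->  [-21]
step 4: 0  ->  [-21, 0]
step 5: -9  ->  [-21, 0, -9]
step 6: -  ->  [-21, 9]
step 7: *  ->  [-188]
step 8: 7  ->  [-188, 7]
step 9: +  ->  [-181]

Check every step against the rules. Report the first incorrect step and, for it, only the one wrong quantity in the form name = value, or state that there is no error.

step 7, top = -189

Recomputing the run from the initial state:
step 1: [7]
step 2: [7, -3]
step 3: [-21]
step 4: [-21, 0]
step 5: [-21, 0, -9]
step 6: [-21, 9]
step 7: [-189]
step 8: [-189, 7]
step 9: [-182]
The first disagreement with the record is at step 7, where the value should be top = -189.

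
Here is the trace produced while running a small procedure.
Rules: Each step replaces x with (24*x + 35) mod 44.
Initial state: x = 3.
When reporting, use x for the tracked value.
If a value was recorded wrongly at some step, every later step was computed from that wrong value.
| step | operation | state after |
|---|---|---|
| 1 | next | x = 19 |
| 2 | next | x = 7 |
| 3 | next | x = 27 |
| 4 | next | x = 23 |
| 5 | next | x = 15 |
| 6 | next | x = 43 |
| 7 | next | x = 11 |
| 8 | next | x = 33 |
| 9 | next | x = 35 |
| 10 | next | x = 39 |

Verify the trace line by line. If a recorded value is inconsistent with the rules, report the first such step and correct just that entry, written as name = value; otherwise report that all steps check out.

step 8, x = 35

Recomputing the run from the initial state:
step 1: x = 19
step 2: x = 7
step 3: x = 27
step 4: x = 23
step 5: x = 15
step 6: x = 43
step 7: x = 11
step 8: x = 35
step 9: x = 39
step 10: x = 3
The first disagreement with the trace is at step 8, where the value should be x = 35.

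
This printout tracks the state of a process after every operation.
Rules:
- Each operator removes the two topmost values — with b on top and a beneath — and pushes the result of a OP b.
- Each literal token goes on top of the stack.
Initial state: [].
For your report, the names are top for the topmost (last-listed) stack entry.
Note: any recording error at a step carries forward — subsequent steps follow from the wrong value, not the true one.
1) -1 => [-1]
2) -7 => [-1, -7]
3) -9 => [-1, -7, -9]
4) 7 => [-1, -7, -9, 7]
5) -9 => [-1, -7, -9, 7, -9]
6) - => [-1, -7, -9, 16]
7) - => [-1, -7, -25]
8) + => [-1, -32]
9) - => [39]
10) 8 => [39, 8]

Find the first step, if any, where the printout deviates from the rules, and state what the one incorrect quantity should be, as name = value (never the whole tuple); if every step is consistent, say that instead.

Recomputing the run from the initial state:
step 1: [-1]
step 2: [-1, -7]
step 3: [-1, -7, -9]
step 4: [-1, -7, -9, 7]
step 5: [-1, -7, -9, 7, -9]
step 6: [-1, -7, -9, 16]
step 7: [-1, -7, -25]
step 8: [-1, -32]
step 9: [31]
step 10: [31, 8]
The first disagreement with the printout is at step 9, where the value should be top = 31.

step 9, top = 31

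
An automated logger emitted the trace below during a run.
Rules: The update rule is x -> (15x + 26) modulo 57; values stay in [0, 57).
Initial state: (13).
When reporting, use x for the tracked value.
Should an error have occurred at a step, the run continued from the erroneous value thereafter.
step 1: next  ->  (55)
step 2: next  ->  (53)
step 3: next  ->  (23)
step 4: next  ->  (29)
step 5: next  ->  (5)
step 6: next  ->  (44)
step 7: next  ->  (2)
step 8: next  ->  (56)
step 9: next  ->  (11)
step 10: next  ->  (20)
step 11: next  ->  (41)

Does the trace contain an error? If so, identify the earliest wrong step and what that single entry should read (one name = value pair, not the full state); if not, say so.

step 1, x = 50

Recomputing the run from the initial state:
step 1: x = 50
step 2: x = 35
step 3: x = 38
step 4: x = 26
step 5: x = 17
step 6: x = 53
step 7: x = 23
step 8: x = 29
step 9: x = 5
step 10: x = 44
step 11: x = 2
The first disagreement with the trace is at step 1, where the value should be x = 50.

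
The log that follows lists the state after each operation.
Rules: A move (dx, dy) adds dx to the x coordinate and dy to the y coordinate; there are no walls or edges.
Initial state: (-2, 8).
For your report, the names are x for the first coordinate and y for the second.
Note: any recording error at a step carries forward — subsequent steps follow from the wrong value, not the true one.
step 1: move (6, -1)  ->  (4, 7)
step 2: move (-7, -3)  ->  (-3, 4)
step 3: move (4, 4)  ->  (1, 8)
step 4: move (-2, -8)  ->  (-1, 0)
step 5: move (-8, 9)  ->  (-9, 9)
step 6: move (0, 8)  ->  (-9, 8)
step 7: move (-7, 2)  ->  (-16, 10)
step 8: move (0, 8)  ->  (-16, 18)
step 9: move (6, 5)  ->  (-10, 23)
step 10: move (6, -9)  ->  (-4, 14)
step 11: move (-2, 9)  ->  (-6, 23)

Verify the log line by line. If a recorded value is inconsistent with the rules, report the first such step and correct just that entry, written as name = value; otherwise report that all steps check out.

1. x = -2 + (6) = 4, y = 8 + (-1) = 7 (in agreement)
2. x = 4 + (-7) = -3, y = 7 + (-3) = 4 (matches)
3. x = -3 + (4) = 1, y = 4 + (4) = 8 (consistent with the log)
4. x = 1 + (-2) = -1, y = 8 + (-8) = 0 (confirmed correct)
5. x = -1 + (-8) = -9, y = 0 + (9) = 9 (verified)
6. x = -9 + (0) = -9, y = 9 + (8) = 17 (this is not what the log shows)
First deviation found at step 6; the corrected entry is y = 17.

step 6, y = 17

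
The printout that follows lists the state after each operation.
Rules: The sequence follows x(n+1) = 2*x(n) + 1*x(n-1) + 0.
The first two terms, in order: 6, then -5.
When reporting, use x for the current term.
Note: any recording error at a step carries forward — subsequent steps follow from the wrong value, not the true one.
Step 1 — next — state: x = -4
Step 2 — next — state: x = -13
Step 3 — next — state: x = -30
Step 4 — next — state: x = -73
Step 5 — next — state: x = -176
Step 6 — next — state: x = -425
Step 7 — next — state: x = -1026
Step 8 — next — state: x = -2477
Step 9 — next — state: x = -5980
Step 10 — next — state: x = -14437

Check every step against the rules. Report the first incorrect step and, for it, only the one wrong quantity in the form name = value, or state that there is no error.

no error

Step 1: x = 2*(-5) + (1)*(6) + (0) = -4 — no discrepancy.
Step 2: x = 2*(-4) + (1)*(-5) + (0) = -13 — consistent with the printout.
Step 3: x = 2*(-13) + (1)*(-4) + (0) = -30 — in agreement.
Step 4: x = 2*(-30) + (1)*(-13) + (0) = -73 — matches.
Step 5: x = 2*(-73) + (1)*(-30) + (0) = -176 — exactly as logged.
Step 6: x = 2*(-176) + (1)*(-73) + (0) = -425 — agrees with the printout.
Step 7: x = 2*(-425) + (1)*(-176) + (0) = -1026 — exactly as logged.
Step 8: x = 2*(-1026) + (1)*(-425) + (0) = -2477 — consistent with the printout.
Step 9: x = 2*(-2477) + (1)*(-1026) + (0) = -5980 — same as recorded.
Step 10: x = 2*(-5980) + (1)*(-2477) + (0) = -14437 — same as recorded.
The recomputation confirms every line.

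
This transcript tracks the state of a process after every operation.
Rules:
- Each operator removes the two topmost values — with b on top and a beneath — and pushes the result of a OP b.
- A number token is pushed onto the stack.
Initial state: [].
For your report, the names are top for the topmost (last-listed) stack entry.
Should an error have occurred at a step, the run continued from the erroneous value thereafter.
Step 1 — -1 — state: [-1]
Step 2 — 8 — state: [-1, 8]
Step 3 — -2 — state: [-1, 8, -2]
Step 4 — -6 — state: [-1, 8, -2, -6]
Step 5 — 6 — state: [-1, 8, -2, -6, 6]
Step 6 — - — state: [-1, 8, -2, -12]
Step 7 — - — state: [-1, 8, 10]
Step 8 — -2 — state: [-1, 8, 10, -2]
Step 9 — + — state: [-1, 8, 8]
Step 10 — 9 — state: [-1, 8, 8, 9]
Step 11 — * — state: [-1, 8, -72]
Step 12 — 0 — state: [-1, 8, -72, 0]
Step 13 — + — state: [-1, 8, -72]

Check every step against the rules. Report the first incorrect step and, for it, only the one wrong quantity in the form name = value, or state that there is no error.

step 1: push -1: top = -1 -> exactly as logged
step 2: push 8: top = 8 -> confirmed correct
step 3: push -2: top = -2 -> agrees with the transcript
step 4: push -6: top = -6 -> verified
step 5: push 6: top = 6 -> verified
step 6: -6 - 6 = -12 -> checks out
step 7: -2 - -12 = 10 -> agrees with the transcript
step 8: push -2: top = -2 -> exactly as logged
step 9: 10 + -2 = 8 -> in agreement
step 10: push 9: top = 9 -> same as recorded
step 11: 8 * 9 = 72 -> not what was recorded
That makes step 11 the first incorrect line — top = 72 is what it should show.

step 11, top = 72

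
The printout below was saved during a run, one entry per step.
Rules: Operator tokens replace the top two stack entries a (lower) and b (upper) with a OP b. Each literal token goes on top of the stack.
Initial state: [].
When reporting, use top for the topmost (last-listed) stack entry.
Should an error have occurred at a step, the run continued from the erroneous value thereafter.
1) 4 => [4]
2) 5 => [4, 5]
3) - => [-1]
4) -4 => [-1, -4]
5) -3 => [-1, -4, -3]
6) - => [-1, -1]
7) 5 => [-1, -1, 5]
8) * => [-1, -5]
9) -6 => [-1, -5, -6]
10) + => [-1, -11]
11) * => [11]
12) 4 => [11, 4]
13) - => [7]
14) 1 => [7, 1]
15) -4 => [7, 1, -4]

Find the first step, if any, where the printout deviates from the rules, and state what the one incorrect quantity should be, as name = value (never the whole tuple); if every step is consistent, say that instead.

Recomputing the run from the initial state:
step 1: [4]
step 2: [4, 5]
step 3: [-1]
step 4: [-1, -4]
step 5: [-1, -4, -3]
step 6: [-1, -1]
step 7: [-1, -1, 5]
step 8: [-1, -5]
step 9: [-1, -5, -6]
step 10: [-1, -11]
step 11: [11]
step 12: [11, 4]
step 13: [7]
step 14: [7, 1]
step 15: [7, 1, -4]
This matches the printout at every step.

no error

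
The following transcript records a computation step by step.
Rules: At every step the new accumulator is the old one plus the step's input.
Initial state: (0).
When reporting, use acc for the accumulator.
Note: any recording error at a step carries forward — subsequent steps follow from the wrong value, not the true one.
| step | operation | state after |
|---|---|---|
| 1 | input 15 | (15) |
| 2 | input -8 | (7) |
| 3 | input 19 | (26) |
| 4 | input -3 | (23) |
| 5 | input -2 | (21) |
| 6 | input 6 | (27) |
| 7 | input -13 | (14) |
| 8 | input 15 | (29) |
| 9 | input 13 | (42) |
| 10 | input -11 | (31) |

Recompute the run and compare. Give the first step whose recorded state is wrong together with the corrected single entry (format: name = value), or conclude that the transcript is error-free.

no error

step 1: acc = 0 + 15 = 15 -> confirmed correct
step 2: acc = 15 + -8 = 7 -> agrees with the transcript
step 3: acc = 7 + 19 = 26 -> exactly as logged
step 4: acc = 26 + -3 = 23 -> verified
step 5: acc = 23 + -2 = 21 -> checks out
step 6: acc = 21 + 6 = 27 -> consistent with the transcript
step 7: acc = 27 + -13 = 14 -> checks out
step 8: acc = 14 + 15 = 29 -> matches
step 9: acc = 29 + 13 = 42 -> in agreement
step 10: acc = 42 + -11 = 31 -> in agreement
Each recorded entry agrees with the recomputation.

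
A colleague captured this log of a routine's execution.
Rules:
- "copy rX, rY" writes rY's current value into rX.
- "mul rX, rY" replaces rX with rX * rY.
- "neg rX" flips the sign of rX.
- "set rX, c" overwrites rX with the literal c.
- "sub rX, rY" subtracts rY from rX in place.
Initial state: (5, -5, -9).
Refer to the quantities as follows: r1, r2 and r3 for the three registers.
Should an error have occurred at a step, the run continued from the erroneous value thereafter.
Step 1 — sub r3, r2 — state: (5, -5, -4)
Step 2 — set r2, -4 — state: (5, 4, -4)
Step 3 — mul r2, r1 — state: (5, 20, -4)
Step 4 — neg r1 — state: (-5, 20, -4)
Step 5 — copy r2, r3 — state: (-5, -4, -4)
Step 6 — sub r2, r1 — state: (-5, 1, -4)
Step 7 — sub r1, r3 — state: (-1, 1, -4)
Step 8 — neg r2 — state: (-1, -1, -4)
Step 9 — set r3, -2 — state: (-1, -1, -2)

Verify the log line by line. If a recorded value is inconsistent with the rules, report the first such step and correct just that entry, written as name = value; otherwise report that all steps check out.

step 2, r2 = -4

step 1: r3 = -9 - -5 = -4 -> confirmed correct
step 2: r2 = -4 -> the log disagrees here
First deviation found at step 2; the corrected entry is r2 = -4.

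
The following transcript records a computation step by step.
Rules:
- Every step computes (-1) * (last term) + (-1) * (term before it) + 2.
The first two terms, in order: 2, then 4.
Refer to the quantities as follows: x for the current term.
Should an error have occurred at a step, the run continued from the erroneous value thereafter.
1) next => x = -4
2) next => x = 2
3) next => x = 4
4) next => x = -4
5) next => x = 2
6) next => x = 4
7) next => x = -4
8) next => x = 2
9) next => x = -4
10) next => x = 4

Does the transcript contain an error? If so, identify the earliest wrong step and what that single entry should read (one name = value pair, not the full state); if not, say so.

step 9, x = 4

1. x = -1*(4) + (-1)*(2) + (2) = -4 (verified)
2. x = -1*(-4) + (-1)*(4) + (2) = 2 (exactly as logged)
3. x = -1*(2) + (-1)*(-4) + (2) = 4 (consistent with the transcript)
4. x = -1*(4) + (-1)*(2) + (2) = -4 (verified)
5. x = -1*(-4) + (-1)*(4) + (2) = 2 (matches)
6. x = -1*(2) + (-1)*(-4) + (2) = 4 (agrees with the transcript)
7. x = -1*(4) + (-1)*(2) + (2) = -4 (confirmed correct)
8. x = -1*(-4) + (-1)*(4) + (2) = 2 (matches)
9. x = -1*(2) + (-1)*(-4) + (2) = 4 (the transcript disagrees here)
First incorrect step: 9; the correct value is x = 4.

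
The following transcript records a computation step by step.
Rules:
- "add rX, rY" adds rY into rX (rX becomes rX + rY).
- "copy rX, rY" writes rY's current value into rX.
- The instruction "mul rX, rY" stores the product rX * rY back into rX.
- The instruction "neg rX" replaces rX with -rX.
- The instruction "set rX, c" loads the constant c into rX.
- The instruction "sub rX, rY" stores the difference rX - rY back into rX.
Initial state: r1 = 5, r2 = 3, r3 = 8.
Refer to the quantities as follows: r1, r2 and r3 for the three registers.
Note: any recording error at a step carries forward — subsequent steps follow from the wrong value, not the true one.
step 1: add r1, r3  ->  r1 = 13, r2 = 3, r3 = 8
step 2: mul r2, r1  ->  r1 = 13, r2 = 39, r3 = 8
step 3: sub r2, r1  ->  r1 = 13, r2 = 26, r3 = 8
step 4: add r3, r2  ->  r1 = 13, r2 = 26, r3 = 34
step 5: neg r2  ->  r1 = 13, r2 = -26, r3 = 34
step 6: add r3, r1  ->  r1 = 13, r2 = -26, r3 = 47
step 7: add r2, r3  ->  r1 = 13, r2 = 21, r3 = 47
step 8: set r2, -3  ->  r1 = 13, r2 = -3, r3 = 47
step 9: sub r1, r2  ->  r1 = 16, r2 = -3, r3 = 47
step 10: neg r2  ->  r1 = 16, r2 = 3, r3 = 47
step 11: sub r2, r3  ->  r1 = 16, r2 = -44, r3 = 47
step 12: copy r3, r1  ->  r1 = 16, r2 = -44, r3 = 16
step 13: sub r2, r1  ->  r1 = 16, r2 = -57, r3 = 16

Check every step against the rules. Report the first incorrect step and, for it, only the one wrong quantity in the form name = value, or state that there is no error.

step 13, r2 = -60

1. r1 = 5 + 8 = 13 (matches)
2. r2 = 3 * 13 = 39 (agrees with the transcript)
3. r2 = 39 - 13 = 26 (matches)
4. r3 = 8 + 26 = 34 (verified)
5. r2 = -(26) = -26 (in agreement)
6. r3 = 34 + 13 = 47 (same as recorded)
7. r2 = -26 + 47 = 21 (verified)
8. r2 = -3 (agrees with the transcript)
9. r1 = 13 - -3 = 16 (same as recorded)
10. r2 = -(-3) = 3 (confirmed correct)
11. r2 = 3 - 47 = -44 (verified)
12. r3 = 16 (consistent with the transcript)
13. r2 = -44 - 16 = -60 (the recorded entry deviates here)
So the first discrepancy is step 13, where the right value is r2 = -60.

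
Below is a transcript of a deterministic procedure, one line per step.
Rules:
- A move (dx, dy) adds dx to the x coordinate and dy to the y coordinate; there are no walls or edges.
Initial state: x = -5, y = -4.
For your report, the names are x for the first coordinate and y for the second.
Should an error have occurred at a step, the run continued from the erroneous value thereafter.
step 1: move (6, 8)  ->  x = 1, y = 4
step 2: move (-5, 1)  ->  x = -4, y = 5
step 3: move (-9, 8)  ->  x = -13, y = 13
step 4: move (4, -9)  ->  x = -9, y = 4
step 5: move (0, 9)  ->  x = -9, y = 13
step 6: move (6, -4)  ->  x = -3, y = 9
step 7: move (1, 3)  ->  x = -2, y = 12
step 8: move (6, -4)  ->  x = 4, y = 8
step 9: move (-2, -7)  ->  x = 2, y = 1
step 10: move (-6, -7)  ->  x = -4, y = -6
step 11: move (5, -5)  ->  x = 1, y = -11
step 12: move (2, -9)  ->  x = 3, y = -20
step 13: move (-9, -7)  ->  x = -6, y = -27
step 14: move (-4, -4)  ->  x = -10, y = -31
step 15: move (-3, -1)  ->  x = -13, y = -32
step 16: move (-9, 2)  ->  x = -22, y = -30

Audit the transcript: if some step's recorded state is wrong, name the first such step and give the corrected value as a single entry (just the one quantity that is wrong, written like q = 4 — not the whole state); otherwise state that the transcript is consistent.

no error

1. x = -5 + (6) = 1, y = -4 + (8) = 4 (checks out)
2. x = 1 + (-5) = -4, y = 4 + (1) = 5 (same as recorded)
3. x = -4 + (-9) = -13, y = 5 + (8) = 13 (consistent with the transcript)
4. x = -13 + (4) = -9, y = 13 + (-9) = 4 (in agreement)
5. x = -9 + (0) = -9, y = 4 + (9) = 13 (consistent with the transcript)
6. x = -9 + (6) = -3, y = 13 + (-4) = 9 (same as recorded)
7. x = -3 + (1) = -2, y = 9 + (3) = 12 (in agreement)
8. x = -2 + (6) = 4, y = 12 + (-4) = 8 (matches)
9. x = 4 + (-2) = 2, y = 8 + (-7) = 1 (exactly as logged)
10. x = 2 + (-6) = -4, y = 1 + (-7) = -6 (consistent with the transcript)
11. x = -4 + (5) = 1, y = -6 + (-5) = -11 (consistent with the transcript)
12. x = 1 + (2) = 3, y = -11 + (-9) = -20 (confirmed correct)
13. x = 3 + (-9) = -6, y = -20 + (-7) = -27 (confirmed correct)
14. x = -6 + (-4) = -10, y = -27 + (-4) = -31 (no discrepancy)
15. x = -10 + (-3) = -13, y = -31 + (-1) = -32 (no discrepancy)
16. x = -13 + (-9) = -22, y = -32 + (2) = -30 (same as recorded)
Nothing is out of place; the run is error-free.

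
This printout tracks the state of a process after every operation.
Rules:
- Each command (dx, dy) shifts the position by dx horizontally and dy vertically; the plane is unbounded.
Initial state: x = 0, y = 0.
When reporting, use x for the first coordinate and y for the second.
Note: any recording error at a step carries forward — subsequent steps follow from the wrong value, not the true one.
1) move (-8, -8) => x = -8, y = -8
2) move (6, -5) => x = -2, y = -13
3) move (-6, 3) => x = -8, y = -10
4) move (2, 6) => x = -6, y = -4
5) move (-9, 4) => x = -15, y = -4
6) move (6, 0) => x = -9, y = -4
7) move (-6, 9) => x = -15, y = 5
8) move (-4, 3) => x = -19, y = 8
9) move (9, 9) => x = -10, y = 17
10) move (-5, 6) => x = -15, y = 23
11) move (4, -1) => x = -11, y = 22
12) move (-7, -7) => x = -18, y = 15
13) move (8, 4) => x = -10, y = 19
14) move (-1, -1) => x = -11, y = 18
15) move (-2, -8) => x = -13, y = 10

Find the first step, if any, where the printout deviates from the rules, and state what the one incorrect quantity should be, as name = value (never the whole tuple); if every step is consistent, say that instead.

step 1: x = 0 + (-8) = -8, y = 0 + (-8) = -8 -> verified
step 2: x = -8 + (6) = -2, y = -8 + (-5) = -13 -> same as recorded
step 3: x = -2 + (-6) = -8, y = -13 + (3) = -10 -> in agreement
step 4: x = -8 + (2) = -6, y = -10 + (6) = -4 -> same as recorded
step 5: x = -6 + (-9) = -15, y = -4 + (4) = 0 -> the recorded entry deviates here
The audit stops at step 5: the recorded entry is wrong and should be y = 0.

step 5, y = 0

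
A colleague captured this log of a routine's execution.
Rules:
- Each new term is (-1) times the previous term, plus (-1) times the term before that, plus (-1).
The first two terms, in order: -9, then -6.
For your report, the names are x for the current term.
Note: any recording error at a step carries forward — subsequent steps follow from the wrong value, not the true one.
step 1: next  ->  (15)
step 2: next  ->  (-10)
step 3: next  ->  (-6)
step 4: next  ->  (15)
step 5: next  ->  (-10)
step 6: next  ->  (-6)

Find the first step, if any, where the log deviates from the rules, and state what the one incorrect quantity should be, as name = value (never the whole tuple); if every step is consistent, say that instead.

step 1: x = -1*(-6) + (-1)*(-9) + (-1) = 14 -> first mismatch against the log
Conclusion: step 1 carries the first error; the entry should be x = 14.

step 1, x = 14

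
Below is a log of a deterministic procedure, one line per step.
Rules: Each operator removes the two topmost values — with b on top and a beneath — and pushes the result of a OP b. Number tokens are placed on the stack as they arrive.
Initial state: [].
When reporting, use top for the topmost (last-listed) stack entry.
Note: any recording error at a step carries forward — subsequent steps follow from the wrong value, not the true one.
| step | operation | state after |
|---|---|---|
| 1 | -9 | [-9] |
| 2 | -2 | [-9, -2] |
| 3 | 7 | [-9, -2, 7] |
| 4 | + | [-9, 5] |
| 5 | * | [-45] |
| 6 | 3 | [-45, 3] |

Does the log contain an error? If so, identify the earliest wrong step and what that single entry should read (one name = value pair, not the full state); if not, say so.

no error

Step 1: push -9: top = -9 — exactly as logged.
Step 2: push -2: top = -2 — verified.
Step 3: push 7: top = 7 — matches.
Step 4: -2 + 7 = 5 — agrees with the log.
Step 5: -9 * 5 = -45 — consistent with the log.
Step 6: push 3: top = 3 — checks out.
Each recorded entry agrees with the recomputation.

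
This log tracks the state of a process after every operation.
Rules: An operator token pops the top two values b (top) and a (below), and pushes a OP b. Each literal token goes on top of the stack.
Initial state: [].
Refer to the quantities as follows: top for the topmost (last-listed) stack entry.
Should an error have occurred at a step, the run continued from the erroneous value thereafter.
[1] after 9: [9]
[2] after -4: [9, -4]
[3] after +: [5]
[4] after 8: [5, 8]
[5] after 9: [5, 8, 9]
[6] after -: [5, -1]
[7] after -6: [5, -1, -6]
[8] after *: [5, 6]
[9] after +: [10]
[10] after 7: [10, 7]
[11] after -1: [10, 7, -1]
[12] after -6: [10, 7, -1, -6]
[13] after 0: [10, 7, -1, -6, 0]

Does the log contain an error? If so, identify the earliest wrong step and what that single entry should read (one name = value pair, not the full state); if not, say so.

step 9, top = 11

Step 1: push 9: top = 9 — confirmed correct.
Step 2: push -4: top = -4 — consistent with the log.
Step 3: 9 + -4 = 5 — confirmed correct.
Step 4: push 8: top = 8 — consistent with the log.
Step 5: push 9: top = 9 — consistent with the log.
Step 6: 8 - 9 = -1 — in agreement.
Step 7: push -6: top = -6 — no discrepancy.
Step 8: -1 * -6 = 6 — consistent with the log.
Step 9: 5 + 6 = 11 — the log has a different value.
That makes step 9 the first incorrect line — top = 11 is what it should show.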